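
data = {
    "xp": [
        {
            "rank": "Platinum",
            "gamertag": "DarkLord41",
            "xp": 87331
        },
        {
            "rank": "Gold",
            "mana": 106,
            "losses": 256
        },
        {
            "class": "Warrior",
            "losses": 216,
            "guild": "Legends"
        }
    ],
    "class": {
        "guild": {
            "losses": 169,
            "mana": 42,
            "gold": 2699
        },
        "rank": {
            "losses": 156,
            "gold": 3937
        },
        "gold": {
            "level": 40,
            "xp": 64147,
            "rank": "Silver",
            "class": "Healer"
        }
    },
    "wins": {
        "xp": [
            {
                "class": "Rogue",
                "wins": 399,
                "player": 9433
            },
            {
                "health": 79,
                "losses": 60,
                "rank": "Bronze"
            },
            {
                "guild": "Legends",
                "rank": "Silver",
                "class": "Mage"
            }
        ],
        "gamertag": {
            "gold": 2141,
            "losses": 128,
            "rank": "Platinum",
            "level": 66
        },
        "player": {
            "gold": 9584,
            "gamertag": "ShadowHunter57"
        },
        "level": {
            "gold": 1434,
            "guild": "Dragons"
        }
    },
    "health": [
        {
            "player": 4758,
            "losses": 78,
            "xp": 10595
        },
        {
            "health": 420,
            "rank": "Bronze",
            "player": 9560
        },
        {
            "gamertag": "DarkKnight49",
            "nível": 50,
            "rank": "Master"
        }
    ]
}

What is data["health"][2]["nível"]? 50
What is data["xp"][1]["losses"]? 256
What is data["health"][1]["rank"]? "Bronze"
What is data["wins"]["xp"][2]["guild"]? "Legends"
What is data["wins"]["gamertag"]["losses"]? 128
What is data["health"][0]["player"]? 4758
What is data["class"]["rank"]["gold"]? 3937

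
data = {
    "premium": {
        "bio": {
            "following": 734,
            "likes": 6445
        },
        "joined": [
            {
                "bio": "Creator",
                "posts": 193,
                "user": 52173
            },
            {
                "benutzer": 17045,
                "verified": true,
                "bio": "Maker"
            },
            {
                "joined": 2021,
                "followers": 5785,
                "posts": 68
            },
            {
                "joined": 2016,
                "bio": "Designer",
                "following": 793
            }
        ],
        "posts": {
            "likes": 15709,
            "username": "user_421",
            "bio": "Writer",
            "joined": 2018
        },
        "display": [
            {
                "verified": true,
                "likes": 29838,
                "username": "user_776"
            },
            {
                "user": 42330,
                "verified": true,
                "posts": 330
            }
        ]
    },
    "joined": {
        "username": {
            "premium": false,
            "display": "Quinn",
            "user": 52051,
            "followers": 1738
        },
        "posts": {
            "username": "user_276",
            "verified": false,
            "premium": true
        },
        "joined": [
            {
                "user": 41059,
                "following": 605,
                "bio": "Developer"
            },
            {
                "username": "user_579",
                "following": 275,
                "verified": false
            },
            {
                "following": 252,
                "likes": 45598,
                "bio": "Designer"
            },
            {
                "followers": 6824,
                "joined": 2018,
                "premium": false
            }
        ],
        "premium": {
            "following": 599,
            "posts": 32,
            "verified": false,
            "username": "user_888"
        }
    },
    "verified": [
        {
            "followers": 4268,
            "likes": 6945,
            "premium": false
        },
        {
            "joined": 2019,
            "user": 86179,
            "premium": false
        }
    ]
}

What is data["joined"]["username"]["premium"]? False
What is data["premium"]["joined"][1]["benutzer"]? 17045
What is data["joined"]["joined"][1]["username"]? "user_579"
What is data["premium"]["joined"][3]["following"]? 793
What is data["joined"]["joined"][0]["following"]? 605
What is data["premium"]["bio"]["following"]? 734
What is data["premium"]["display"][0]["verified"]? True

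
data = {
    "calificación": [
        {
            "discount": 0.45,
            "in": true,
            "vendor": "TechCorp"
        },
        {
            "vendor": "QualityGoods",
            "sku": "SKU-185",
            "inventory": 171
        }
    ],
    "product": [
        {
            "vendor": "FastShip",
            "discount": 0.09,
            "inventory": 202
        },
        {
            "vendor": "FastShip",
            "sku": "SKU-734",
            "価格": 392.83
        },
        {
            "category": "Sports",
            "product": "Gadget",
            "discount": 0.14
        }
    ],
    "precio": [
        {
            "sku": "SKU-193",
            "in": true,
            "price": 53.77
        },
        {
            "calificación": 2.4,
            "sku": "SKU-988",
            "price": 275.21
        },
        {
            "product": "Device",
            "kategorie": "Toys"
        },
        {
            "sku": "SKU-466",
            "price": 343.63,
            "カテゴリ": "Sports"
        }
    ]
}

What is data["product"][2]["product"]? "Gadget"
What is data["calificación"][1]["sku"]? "SKU-185"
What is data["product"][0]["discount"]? 0.09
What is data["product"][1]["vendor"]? "FastShip"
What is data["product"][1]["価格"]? 392.83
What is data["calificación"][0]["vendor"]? "TechCorp"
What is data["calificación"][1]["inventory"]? 171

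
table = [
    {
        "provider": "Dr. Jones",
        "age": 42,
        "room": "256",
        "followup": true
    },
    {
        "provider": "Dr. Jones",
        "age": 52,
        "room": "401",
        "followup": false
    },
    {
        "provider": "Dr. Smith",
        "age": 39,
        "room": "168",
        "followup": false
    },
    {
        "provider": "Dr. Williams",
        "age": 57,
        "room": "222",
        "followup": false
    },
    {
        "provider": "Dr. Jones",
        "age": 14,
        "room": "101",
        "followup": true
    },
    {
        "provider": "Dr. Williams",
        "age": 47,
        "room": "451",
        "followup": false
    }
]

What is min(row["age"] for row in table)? 14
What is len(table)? 6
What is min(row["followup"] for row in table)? False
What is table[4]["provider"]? "Dr. Jones"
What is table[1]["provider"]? "Dr. Jones"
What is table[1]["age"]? 52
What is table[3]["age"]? 57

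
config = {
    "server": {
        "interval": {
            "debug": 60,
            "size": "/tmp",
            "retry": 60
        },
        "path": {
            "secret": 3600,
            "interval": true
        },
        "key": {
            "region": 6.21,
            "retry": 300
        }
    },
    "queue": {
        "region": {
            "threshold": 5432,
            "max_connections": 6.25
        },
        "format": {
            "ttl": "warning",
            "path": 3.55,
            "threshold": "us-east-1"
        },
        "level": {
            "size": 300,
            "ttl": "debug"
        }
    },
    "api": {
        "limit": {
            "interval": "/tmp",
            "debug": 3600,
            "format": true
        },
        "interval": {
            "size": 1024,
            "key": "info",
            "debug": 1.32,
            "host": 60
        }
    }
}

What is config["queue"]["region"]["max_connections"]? 6.25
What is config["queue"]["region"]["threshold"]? 5432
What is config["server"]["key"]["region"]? 6.21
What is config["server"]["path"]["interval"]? True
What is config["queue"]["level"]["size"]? 300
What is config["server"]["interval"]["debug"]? 60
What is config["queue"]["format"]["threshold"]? "us-east-1"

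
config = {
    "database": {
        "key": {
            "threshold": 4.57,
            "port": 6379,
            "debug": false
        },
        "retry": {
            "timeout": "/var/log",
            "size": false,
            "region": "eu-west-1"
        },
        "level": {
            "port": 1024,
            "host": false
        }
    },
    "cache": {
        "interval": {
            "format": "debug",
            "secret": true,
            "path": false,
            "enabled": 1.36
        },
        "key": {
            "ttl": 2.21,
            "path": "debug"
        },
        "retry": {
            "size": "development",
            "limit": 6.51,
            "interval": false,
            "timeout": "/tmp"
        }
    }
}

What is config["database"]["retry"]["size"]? False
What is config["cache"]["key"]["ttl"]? 2.21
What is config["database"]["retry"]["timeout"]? "/var/log"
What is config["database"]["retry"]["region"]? "eu-west-1"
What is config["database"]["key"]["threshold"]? 4.57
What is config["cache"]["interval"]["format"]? "debug"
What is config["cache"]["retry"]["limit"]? 6.51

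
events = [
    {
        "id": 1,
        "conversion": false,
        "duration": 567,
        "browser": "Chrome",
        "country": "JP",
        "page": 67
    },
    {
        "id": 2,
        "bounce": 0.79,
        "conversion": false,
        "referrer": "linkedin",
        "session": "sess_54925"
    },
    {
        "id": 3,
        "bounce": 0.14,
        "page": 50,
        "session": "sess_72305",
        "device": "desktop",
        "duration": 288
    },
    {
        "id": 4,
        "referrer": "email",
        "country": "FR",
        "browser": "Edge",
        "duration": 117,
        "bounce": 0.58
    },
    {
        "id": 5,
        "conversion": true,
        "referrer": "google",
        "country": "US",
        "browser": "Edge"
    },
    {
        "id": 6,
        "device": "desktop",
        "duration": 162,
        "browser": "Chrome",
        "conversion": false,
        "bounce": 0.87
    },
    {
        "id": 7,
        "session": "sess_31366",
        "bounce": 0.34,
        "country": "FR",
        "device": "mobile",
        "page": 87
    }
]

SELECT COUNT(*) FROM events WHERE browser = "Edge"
2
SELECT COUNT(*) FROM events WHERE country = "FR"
2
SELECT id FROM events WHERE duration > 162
[1, 3]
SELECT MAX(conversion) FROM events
True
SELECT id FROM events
[1, 2, 3, 4, 5, 6, 7]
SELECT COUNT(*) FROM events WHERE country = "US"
1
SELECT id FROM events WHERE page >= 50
[1, 3, 7]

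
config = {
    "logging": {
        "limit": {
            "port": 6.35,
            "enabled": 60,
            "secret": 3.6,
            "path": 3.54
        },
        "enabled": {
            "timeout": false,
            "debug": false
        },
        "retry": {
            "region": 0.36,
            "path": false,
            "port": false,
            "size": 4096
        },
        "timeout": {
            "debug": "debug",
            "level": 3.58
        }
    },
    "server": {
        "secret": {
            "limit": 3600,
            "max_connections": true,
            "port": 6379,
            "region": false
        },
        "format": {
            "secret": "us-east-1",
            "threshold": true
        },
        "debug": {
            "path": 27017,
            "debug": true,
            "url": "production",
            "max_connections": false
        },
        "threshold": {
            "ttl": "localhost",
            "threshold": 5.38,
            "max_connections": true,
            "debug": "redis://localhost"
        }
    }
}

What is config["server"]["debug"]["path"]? 27017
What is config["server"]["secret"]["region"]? False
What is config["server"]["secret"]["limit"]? 3600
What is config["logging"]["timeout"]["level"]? 3.58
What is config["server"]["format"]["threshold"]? True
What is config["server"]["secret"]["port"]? 6379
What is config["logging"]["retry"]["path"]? False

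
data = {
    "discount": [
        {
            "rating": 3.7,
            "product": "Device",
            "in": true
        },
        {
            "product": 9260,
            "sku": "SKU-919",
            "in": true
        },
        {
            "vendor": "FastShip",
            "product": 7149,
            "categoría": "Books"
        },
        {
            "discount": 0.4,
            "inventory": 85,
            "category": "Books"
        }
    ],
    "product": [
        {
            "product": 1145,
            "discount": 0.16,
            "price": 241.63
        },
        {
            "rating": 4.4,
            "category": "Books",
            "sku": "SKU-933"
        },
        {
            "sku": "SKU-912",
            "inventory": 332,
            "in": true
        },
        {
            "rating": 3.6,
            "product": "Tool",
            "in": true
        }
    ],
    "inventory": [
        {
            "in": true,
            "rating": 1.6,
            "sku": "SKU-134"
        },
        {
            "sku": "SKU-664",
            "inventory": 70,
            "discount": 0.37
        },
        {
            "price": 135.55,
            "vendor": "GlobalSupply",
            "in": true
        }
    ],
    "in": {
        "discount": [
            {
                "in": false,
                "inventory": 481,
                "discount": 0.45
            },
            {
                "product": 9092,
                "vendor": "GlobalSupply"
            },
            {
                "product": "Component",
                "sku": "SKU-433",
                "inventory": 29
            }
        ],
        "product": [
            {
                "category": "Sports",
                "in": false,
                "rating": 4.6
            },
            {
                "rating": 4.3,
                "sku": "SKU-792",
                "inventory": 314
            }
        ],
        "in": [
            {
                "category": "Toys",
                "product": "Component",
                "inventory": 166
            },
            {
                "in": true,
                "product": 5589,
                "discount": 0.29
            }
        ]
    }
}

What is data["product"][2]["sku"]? "SKU-912"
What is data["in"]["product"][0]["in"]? False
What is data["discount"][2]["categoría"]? "Books"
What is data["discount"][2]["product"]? 7149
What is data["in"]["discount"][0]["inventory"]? 481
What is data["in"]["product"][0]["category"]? "Sports"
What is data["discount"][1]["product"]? 9260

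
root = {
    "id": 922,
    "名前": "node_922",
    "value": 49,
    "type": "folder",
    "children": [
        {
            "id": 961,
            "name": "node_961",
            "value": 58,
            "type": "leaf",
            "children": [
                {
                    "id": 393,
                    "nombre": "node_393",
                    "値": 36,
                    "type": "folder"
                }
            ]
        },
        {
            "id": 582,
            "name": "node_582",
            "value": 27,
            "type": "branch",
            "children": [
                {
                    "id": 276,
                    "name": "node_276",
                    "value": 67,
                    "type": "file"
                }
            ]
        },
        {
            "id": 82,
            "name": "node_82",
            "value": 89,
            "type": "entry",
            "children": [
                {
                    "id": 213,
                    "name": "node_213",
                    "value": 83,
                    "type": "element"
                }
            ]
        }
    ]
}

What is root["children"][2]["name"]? "node_82"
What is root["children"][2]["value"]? 89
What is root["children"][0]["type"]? "leaf"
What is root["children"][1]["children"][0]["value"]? 67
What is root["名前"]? "node_922"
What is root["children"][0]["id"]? 961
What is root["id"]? 922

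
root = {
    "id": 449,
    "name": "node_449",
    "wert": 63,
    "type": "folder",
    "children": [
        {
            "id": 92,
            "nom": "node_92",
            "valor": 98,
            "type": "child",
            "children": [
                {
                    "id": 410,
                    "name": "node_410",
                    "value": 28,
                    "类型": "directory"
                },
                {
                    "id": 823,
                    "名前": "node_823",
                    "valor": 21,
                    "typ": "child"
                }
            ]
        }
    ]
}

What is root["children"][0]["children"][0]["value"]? 28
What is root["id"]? 449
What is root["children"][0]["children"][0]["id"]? 410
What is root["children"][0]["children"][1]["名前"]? "node_823"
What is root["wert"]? 63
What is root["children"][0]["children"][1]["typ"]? "child"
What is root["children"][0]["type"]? "child"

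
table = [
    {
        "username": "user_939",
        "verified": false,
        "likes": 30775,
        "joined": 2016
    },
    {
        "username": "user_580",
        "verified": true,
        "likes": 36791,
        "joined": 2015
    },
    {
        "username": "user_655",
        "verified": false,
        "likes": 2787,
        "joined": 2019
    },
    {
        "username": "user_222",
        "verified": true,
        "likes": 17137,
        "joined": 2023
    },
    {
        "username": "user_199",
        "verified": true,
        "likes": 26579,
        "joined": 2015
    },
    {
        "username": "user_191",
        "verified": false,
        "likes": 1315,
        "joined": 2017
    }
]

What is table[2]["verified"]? False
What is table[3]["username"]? "user_222"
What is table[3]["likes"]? 17137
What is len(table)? 6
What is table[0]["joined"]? 2016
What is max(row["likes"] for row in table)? 36791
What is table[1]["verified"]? True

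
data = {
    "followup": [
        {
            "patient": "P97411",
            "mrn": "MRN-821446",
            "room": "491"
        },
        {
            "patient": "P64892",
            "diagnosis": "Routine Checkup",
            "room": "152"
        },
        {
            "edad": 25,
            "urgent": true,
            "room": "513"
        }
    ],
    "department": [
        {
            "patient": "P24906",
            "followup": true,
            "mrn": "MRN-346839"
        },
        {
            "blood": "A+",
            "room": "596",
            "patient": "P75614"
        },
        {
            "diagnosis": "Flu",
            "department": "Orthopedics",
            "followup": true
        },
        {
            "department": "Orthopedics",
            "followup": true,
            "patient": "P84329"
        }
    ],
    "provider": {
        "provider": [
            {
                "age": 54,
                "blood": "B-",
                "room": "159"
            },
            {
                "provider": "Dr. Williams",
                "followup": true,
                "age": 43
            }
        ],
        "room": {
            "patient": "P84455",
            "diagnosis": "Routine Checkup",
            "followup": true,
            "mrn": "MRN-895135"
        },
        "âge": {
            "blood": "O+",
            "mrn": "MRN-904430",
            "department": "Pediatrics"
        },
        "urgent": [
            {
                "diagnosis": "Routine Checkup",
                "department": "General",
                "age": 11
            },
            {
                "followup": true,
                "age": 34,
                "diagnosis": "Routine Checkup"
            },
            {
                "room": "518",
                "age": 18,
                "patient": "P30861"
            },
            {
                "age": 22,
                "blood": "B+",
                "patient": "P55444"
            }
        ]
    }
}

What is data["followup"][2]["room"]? "513"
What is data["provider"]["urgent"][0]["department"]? "General"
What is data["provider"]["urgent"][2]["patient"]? "P30861"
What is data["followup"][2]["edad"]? 25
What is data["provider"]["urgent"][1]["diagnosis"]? "Routine Checkup"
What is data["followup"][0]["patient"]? "P97411"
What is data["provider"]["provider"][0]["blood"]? "B-"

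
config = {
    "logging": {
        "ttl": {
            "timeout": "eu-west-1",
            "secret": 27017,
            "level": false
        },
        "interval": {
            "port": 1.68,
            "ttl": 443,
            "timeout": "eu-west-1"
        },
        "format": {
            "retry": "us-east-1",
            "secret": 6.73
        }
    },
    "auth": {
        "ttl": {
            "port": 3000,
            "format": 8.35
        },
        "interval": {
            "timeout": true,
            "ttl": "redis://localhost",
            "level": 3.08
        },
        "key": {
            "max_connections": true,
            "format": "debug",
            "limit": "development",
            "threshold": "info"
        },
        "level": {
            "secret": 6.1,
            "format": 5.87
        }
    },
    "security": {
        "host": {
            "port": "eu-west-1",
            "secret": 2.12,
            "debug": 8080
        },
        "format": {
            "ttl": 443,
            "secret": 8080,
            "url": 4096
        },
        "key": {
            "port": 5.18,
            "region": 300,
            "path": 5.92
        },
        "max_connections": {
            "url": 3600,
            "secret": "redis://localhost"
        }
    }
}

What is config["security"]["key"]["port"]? 5.18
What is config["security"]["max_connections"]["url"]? 3600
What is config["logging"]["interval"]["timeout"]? "eu-west-1"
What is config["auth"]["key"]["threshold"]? "info"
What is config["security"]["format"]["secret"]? 8080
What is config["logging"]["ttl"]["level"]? False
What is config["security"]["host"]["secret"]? 2.12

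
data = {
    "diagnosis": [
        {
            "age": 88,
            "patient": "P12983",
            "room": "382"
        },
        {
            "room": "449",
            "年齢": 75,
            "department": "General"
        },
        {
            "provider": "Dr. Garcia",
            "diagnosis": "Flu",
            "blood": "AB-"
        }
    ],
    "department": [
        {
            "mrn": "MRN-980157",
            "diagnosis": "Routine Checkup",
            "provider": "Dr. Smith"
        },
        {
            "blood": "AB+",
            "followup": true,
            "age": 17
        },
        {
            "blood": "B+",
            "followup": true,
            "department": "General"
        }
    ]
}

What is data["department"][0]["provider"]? "Dr. Smith"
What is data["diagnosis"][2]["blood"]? "AB-"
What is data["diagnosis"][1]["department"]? "General"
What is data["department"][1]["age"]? 17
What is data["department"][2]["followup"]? True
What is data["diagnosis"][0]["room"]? "382"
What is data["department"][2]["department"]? "General"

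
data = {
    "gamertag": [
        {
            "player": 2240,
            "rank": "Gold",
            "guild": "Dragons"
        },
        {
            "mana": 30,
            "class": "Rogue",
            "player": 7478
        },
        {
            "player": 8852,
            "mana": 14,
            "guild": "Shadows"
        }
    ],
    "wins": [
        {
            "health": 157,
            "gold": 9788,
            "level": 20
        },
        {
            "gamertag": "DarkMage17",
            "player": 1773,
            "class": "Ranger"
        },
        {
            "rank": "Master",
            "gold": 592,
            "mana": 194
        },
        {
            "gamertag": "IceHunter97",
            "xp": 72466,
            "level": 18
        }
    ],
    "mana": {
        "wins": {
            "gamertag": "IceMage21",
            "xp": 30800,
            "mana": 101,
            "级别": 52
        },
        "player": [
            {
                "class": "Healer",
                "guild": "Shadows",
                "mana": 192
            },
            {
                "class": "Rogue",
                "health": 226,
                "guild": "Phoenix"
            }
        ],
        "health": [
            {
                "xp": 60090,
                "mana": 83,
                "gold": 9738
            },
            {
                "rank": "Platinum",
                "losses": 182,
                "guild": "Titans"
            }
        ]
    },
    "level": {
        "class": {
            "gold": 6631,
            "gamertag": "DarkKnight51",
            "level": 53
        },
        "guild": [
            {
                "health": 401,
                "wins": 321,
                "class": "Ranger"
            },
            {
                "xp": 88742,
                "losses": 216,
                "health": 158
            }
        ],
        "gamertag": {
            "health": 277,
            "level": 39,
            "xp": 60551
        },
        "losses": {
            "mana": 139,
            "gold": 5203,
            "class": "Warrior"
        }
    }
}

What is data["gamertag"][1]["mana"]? 30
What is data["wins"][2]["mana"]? 194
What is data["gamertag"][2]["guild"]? "Shadows"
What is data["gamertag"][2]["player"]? 8852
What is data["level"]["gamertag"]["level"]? 39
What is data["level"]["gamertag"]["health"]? 277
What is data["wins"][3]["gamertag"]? "IceHunter97"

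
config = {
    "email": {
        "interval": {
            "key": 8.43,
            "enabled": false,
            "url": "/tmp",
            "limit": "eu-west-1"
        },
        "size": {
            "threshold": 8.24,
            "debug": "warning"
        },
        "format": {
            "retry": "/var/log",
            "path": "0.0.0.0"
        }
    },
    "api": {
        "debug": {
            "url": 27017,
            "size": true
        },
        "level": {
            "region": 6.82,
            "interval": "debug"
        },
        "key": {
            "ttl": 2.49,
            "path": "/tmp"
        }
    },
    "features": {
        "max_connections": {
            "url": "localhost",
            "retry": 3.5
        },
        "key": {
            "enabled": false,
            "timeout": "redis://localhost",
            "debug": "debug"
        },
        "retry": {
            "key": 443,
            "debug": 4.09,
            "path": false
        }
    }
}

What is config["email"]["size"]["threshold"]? 8.24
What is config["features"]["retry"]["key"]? 443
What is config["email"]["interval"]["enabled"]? False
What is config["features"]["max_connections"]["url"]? "localhost"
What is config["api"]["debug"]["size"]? True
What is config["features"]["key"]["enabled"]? False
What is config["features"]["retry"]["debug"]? 4.09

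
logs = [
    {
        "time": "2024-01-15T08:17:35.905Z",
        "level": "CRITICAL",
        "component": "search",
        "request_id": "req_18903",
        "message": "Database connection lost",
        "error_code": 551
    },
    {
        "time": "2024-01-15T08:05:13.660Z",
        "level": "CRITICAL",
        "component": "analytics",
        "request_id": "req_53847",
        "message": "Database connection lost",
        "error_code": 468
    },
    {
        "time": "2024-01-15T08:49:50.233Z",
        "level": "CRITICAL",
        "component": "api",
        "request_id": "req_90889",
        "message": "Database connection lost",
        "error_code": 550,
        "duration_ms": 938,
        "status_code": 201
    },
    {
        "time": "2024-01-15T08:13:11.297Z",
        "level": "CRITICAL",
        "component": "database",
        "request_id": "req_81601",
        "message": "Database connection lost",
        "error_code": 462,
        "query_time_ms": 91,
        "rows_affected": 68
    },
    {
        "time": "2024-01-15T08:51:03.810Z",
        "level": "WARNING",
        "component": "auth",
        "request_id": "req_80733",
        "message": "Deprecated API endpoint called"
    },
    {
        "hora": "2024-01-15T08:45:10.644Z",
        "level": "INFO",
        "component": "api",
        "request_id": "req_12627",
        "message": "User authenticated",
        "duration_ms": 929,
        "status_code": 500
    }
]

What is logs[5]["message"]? "User authenticated"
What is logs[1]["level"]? "CRITICAL"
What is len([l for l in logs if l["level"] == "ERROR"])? 0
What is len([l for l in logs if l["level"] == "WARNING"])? 1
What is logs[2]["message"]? "Database connection lost"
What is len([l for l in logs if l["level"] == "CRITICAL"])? 4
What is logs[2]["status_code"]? 201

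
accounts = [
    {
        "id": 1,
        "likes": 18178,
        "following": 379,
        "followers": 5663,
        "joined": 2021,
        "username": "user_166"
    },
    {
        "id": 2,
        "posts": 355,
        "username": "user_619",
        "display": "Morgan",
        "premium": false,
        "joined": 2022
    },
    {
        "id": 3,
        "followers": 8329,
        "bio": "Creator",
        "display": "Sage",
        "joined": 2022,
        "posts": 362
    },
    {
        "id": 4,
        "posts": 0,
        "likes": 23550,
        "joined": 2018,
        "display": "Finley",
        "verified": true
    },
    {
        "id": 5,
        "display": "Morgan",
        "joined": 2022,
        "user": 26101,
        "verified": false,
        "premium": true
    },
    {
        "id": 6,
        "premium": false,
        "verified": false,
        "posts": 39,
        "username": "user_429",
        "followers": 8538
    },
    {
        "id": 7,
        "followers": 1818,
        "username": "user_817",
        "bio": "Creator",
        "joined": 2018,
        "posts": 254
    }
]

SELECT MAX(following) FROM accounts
379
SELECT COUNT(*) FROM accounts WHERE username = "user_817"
1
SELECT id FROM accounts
[1, 2, 3, 4, 5, 6, 7]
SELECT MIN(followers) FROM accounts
1818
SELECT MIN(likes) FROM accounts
18178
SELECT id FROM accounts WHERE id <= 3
[1, 2, 3]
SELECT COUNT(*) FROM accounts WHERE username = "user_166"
1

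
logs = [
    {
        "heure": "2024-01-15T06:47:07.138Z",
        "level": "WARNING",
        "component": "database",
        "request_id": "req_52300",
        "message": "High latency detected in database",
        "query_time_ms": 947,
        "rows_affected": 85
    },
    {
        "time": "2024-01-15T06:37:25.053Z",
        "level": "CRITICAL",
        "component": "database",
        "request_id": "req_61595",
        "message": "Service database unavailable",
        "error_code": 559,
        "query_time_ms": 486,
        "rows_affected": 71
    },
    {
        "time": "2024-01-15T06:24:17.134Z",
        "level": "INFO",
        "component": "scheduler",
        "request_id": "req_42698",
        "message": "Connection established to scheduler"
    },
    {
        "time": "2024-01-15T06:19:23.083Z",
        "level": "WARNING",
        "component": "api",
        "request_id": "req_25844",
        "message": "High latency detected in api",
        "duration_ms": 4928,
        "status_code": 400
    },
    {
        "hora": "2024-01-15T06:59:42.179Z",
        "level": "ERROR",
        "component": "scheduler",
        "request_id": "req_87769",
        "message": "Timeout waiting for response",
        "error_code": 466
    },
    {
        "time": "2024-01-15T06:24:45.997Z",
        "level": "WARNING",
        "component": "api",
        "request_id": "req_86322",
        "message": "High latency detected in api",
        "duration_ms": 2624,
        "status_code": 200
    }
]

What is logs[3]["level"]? "WARNING"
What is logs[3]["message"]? "High latency detected in api"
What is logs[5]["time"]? "2024-01-15T06:24:45.997Z"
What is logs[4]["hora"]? "2024-01-15T06:59:42.179Z"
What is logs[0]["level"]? "WARNING"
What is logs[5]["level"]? "WARNING"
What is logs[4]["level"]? "ERROR"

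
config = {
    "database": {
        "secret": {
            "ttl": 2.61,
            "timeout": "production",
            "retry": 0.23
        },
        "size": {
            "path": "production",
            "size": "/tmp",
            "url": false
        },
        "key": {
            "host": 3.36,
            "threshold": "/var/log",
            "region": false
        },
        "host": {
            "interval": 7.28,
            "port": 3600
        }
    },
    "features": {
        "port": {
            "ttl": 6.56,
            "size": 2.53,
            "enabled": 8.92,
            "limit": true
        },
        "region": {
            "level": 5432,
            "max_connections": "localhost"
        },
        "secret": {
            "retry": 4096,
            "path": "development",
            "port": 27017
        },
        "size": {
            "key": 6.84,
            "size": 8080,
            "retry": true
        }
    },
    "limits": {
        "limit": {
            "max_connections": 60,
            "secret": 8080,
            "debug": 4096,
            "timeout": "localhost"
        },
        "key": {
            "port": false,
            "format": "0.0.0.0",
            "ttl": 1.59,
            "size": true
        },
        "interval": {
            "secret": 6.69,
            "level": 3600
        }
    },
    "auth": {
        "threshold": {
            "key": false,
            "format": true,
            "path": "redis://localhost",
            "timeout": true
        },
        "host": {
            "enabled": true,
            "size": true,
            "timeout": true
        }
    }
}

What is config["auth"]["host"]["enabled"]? True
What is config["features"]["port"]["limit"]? True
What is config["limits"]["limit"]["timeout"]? "localhost"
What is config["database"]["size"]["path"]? "production"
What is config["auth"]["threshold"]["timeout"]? True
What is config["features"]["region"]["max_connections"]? "localhost"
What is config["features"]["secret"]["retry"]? 4096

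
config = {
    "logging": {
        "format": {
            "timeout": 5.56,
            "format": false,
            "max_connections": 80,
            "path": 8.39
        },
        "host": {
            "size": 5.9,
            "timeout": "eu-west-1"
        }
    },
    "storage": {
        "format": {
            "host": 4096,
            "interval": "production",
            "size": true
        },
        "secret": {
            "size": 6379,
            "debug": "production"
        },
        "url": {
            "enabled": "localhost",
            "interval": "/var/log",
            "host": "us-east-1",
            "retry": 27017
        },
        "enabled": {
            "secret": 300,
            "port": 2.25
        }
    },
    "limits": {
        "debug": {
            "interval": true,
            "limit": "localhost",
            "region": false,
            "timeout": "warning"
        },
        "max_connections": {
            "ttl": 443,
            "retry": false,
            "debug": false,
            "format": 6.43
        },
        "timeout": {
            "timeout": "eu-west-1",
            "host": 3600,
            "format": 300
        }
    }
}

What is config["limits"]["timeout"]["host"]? 3600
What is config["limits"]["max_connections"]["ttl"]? 443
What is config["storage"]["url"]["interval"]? "/var/log"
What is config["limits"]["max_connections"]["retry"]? False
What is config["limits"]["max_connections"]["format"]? 6.43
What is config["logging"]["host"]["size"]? 5.9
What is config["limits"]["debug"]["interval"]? True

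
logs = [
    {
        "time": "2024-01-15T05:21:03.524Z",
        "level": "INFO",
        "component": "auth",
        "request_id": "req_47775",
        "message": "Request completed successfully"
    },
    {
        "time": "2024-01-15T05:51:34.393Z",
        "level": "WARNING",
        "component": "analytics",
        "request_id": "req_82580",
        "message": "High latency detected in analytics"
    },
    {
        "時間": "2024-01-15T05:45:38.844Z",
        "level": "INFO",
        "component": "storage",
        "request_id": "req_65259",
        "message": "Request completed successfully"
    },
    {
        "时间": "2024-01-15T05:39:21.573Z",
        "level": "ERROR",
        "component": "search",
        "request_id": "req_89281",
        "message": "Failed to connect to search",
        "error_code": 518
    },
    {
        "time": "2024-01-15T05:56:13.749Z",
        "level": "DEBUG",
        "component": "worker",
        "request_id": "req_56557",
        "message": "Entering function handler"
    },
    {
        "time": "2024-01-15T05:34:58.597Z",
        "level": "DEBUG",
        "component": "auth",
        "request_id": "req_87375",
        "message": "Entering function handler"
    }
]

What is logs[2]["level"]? "INFO"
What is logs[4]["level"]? "DEBUG"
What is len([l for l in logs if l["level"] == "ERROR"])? 1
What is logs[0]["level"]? "INFO"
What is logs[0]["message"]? "Request completed successfully"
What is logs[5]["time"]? "2024-01-15T05:34:58.597Z"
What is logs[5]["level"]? "DEBUG"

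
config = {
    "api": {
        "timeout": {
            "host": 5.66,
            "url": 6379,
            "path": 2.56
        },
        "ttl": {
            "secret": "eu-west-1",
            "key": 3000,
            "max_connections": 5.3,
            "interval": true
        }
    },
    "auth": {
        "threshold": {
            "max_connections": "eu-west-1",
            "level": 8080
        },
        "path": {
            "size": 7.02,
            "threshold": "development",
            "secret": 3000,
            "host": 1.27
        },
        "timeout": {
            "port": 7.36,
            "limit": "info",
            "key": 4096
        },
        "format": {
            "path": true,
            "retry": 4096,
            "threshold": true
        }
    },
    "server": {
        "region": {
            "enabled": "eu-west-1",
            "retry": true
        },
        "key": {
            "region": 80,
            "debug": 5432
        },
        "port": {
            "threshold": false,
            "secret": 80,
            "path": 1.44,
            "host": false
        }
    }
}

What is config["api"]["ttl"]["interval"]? True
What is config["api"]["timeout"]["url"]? 6379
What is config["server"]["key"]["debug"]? 5432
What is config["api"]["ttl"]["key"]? 3000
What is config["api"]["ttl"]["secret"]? "eu-west-1"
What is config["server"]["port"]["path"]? 1.44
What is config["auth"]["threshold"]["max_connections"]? "eu-west-1"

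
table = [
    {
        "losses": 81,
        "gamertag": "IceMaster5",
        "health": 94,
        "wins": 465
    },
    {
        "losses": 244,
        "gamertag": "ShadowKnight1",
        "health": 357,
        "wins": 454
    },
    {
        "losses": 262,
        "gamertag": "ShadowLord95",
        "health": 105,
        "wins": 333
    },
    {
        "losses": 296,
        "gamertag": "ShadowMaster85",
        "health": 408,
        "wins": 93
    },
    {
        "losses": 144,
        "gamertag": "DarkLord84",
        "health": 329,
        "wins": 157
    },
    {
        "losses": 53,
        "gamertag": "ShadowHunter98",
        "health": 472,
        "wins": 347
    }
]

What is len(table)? 6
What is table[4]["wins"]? 157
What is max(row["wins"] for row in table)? 465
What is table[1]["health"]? 357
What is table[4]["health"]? 329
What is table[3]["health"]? 408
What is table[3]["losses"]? 296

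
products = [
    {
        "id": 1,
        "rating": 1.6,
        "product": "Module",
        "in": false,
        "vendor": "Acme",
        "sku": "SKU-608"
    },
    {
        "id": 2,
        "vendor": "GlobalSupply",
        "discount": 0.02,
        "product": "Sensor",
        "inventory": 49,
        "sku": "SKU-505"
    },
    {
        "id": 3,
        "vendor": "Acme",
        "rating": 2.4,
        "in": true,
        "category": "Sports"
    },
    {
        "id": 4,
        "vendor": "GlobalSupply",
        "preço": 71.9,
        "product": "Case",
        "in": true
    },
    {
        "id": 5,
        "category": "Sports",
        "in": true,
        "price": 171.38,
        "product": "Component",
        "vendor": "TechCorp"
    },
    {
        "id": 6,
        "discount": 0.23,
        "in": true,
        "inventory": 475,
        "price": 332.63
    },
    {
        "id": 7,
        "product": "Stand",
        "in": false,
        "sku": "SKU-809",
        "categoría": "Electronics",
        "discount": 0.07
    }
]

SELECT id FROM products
[1, 2, 3, 4, 5, 6, 7]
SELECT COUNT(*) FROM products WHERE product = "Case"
1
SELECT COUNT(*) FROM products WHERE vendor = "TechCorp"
1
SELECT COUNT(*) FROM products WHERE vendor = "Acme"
2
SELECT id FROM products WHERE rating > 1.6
[3]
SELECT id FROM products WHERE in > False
[3, 4, 5, 6]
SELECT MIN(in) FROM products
False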